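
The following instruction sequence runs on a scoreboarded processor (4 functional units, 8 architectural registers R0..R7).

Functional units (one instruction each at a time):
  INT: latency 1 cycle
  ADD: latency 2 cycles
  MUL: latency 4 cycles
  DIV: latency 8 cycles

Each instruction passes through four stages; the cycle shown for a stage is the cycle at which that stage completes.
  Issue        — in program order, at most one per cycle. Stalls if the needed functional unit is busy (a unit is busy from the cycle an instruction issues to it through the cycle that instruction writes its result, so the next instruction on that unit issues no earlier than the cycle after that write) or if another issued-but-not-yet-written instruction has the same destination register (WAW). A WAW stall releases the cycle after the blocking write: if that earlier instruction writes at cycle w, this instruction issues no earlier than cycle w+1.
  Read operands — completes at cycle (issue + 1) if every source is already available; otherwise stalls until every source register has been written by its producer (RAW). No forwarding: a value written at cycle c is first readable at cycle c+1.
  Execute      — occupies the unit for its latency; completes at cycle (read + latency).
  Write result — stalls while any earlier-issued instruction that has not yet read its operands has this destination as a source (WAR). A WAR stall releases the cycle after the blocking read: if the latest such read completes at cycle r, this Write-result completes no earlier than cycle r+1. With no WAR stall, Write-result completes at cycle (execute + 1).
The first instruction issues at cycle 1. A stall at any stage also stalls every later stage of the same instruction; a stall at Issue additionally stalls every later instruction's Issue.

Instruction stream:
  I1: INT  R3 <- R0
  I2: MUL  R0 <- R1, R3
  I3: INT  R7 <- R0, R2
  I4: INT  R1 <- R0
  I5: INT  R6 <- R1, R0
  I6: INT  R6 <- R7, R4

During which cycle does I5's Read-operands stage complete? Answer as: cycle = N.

cycle = 19

1) issue 1, read 2, done 3, write 4
2) issue 2, read 5, done 9, write 10  <RAW R3: wait I1 write@4>
3) issue 5, read 11, done 12, write 13  <struct: INT busy until I1 writes@4 / RAW R0: wait I2 write@10>
4) issue 14, read 15, done 16, write 17  <struct: INT busy until I3 writes@13>
5) issue 18, read 19, done 20, write 21  <struct: INT busy until I4 writes@17>
6) issue 22, read 23, done 24, write 25  <struct: INT busy until I5 writes@21>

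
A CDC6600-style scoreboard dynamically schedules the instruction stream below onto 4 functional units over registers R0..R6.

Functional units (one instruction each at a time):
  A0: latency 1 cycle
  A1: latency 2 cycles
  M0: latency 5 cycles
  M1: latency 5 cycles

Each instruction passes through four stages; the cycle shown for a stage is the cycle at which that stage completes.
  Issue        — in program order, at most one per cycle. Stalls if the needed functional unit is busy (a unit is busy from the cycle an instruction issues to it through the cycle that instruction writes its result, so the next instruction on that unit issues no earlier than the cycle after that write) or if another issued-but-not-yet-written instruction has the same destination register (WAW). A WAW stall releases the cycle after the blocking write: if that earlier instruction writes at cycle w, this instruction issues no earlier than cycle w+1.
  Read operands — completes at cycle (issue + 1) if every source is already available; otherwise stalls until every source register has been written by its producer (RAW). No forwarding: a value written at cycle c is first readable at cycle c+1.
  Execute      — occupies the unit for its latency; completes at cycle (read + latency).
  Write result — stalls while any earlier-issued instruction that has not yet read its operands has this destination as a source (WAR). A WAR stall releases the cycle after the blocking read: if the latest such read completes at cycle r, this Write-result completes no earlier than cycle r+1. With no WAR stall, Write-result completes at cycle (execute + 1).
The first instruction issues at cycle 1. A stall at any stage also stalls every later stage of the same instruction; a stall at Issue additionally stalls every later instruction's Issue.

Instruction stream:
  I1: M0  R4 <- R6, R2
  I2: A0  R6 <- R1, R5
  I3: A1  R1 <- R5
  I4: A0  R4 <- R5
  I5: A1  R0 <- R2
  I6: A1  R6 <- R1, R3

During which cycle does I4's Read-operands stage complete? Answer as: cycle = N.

cycle = 10

cycle 1: I1 issues→M0
cycle 2: I1 reads | I2 issues→A0
cycle 3: I2 reads | I3 issues→A1
cycle 4: I2 exec-done | I3 reads
cycle 5: I2 writes R6
cycle 6: I3 exec-done
cycle 7: I1 exec-done | I3 writes R1
cycle 8: I1 writes R4
cycle 9: I4 issues→A0
cycle 10: I4 reads | I5 issues→A1
cycle 11: I4 exec-done | I5 reads
cycle 12: I4 writes R4
cycle 13: I5 exec-done
cycle 14: I5 writes R0
cycle 15: I6 issues→A1
cycle 16: I6 reads
cycle 18: I6 exec-done
cycle 19: I6 writes R6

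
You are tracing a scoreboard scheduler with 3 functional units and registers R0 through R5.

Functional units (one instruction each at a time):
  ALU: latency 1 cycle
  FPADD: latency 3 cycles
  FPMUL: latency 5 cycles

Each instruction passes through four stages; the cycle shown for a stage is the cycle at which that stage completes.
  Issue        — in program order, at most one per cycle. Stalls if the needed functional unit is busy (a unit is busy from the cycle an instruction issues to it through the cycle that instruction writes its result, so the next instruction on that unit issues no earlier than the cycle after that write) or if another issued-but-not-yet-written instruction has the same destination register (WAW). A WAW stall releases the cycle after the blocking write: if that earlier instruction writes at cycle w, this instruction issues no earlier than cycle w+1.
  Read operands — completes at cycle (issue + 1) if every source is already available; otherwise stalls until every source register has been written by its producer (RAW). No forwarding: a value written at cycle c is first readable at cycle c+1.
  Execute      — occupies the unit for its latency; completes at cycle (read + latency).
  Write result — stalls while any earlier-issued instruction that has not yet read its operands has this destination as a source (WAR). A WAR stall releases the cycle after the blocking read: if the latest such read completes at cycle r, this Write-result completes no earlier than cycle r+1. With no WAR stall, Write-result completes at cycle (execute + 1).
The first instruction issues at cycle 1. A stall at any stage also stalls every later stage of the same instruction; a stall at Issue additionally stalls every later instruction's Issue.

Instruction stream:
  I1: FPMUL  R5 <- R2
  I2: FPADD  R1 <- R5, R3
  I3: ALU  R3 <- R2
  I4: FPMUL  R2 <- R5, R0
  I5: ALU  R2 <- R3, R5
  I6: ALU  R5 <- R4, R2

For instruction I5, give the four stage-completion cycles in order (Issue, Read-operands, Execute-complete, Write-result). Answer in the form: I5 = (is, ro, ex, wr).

I5 = (17, 18, 19, 20)

I1  is:1  ro:2  ex:7  wr:8
I2  is:2  ro:9  ex:12  wr:13  — RAW R5: wait I1 write@8
I3  is:3  ro:4  ex:5  wr:10  — WAR R3: wait I2 read@9
I4  is:9  ro:10  ex:15  wr:16  — struct: FPMUL busy until I1 writes@8
I5  is:17  ro:18  ex:19  wr:20  — WAW R2: wait I4 write@16
I6  is:21  ro:22  ex:23  wr:24  — struct: ALU busy until I5 writes@20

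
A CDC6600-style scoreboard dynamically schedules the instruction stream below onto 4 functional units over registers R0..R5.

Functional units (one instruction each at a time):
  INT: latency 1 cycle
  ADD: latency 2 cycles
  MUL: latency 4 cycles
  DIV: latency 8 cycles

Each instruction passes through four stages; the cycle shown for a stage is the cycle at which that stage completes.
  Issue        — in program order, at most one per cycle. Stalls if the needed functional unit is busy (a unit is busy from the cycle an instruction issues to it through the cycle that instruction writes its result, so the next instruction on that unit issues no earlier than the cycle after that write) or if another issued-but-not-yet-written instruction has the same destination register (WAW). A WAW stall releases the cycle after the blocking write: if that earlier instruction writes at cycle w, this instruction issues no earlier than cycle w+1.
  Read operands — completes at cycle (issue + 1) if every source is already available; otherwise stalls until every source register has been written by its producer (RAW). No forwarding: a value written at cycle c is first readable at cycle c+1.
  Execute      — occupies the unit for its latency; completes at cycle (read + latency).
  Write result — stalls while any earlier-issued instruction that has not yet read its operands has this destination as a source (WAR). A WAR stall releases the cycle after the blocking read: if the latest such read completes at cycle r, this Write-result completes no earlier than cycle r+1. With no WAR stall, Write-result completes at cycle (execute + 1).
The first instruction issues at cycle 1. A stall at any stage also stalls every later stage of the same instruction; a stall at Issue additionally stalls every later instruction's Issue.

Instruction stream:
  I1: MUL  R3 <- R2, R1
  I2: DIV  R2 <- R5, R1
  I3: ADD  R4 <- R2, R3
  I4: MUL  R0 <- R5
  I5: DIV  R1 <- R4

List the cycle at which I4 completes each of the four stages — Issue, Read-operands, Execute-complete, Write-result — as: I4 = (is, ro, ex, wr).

I4 = (8, 9, 13, 14)

t=1  I1 dispatched to MUL
t=2  I1 operands ready | I2 dispatched to DIV
t=3  I2 operands ready | I3 dispatched to ADD
t=6  I1 complete
t=7  R3←I1
t=8  I4 dispatched to MUL
t=9  I4 operands ready
t=11  I2 complete
t=12  R2←I2
t=13  I3 operands ready | I4 complete | I5 dispatched to DIV
t=14  R0←I4
t=15  I3 complete
t=16  R4←I3
t=17  I5 operands ready
t=25  I5 complete
t=26  R1←I5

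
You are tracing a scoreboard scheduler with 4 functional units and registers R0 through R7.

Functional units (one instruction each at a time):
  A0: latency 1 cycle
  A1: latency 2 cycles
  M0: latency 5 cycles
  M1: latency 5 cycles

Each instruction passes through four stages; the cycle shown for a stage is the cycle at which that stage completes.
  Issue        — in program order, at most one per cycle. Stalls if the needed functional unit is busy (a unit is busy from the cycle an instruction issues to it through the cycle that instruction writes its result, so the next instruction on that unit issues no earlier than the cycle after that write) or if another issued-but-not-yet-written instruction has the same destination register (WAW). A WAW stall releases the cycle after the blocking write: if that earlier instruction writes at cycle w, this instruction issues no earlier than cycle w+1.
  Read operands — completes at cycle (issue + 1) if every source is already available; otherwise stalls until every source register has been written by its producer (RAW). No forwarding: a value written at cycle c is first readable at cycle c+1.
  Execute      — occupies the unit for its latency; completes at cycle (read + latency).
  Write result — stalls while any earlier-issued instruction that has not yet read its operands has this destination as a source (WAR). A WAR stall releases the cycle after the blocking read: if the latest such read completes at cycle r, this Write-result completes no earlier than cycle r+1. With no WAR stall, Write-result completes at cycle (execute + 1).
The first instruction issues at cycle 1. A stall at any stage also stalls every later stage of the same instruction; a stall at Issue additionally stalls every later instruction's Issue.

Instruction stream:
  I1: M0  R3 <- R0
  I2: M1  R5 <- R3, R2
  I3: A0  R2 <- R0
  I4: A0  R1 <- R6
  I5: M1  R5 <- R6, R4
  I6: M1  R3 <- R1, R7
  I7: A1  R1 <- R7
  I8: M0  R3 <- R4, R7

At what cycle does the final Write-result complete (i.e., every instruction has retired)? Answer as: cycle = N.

cycle = 39

t=1  I1 dispatched to M0
t=2  I1 operands ready | I2 dispatched to M1
t=3  I3 dispatched to A0
t=4  I3 operands ready
t=5  I3 complete
t=7  I1 complete
t=8  R3←I1
t=9  I2 operands ready
t=10  R2←I3
t=11  I4 dispatched to A0
t=12  I4 operands ready
t=13  I4 complete
t=14  I2 complete | R1←I4
t=15  R5←I2
t=16  I5 dispatched to M1
t=17  I5 operands ready
t=22  I5 complete
t=23  R5←I5
t=24  I6 dispatched to M1
t=25  I6 operands ready | I7 dispatched to A1
t=26  I7 operands ready
t=28  I7 complete
t=29  R1←I7
t=30  I6 complete
t=31  R3←I6
t=32  I8 dispatched to M0
t=33  I8 operands ready
t=38  I8 complete
t=39  R3←I8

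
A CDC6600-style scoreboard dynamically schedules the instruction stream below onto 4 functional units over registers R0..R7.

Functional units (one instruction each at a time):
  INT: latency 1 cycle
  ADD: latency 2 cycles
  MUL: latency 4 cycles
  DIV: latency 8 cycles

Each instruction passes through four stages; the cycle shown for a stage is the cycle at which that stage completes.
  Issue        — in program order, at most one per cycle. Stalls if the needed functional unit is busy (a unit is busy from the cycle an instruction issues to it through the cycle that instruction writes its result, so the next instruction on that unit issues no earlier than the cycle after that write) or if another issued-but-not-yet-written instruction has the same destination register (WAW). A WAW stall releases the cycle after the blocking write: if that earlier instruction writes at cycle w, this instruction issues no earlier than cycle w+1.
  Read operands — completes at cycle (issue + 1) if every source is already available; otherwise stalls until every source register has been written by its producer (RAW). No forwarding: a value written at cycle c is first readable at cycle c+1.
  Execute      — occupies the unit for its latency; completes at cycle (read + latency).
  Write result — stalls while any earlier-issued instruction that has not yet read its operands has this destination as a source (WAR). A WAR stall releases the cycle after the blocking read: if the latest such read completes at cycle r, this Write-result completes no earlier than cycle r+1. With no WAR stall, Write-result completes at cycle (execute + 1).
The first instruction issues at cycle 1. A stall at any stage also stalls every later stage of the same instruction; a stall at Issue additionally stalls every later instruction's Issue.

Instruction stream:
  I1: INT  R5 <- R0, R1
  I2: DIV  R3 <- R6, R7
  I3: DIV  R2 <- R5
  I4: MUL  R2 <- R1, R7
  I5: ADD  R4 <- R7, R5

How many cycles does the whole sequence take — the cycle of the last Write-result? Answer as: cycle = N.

t=1  I1 dispatched to INT
t=2  I1 operands ready | I2 dispatched to DIV
t=3  I1 complete | I2 operands ready
t=4  R5←I1
t=11  I2 complete
t=12  R3←I2
t=13  I3 dispatched to DIV
t=14  I3 operands ready
t=22  I3 complete
t=23  R2←I3
t=24  I4 dispatched to MUL
t=25  I4 operands ready | I5 dispatched to ADD
t=26  I5 operands ready
t=28  I5 complete
t=29  I4 complete | R4←I5
t=30  R2←I4

cycle = 30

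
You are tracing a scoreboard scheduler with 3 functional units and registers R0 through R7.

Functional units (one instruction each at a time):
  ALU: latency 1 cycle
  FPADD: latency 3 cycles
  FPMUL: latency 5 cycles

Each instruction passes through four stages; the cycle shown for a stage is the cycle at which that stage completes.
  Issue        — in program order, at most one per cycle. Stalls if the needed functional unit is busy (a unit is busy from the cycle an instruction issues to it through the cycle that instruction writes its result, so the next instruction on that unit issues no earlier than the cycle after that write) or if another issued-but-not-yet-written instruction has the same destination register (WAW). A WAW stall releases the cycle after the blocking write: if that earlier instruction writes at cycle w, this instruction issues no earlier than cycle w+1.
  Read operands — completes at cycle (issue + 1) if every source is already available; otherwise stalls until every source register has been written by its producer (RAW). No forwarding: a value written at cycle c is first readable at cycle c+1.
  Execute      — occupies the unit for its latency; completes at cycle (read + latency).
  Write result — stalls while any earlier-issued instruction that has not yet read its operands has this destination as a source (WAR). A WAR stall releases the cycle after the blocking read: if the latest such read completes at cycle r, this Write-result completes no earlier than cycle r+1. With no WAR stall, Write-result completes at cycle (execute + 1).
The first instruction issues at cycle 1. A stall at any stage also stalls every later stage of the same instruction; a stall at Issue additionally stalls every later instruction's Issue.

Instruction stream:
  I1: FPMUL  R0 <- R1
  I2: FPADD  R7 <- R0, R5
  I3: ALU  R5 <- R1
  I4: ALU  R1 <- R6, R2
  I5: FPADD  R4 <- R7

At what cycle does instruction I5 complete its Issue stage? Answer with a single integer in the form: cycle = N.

I1  is:1  ro:2  ex:7  wr:8
I2  is:2  ro:9  ex:12  wr:13  — RAW R0: wait I1 write@8
I3  is:3  ro:4  ex:5  wr:10  — WAR R5: wait I2 read@9
I4  is:11  ro:12  ex:13  wr:14  — struct: ALU busy until I3 writes@10
I5  is:14  ro:15  ex:18  wr:19  — struct: FPADD busy until I2 writes@13

cycle = 14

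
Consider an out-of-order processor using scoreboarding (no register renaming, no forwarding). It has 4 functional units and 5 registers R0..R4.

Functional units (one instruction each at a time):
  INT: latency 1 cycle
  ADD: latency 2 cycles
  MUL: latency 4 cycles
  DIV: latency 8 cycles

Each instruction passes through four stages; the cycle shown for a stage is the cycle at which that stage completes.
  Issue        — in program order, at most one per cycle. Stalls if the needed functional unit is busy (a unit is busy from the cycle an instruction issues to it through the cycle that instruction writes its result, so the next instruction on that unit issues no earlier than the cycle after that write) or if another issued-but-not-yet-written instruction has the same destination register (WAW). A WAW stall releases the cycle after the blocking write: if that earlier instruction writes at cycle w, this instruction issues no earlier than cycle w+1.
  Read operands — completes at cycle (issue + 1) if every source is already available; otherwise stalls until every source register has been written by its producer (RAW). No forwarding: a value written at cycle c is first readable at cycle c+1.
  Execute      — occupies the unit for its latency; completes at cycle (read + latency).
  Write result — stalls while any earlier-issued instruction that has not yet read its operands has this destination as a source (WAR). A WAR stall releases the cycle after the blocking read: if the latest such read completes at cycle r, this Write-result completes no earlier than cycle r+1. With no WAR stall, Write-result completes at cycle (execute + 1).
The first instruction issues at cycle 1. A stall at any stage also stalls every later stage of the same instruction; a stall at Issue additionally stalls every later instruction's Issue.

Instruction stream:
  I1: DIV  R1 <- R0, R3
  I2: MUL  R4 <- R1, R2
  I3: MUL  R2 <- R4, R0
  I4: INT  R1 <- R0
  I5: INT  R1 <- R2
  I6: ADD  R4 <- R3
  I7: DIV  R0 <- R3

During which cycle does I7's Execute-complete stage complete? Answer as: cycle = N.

cycle = 34

  I1 | 1 | 2 | 10 | 11
  I2 | 2 | 12 | 16 | 17   RAW R1: wait I1 write@11
  I3 | 18 | 19 | 23 | 24   struct: MUL busy until I2 writes@17
  I4 | 19 | 20 | 21 | 22
  I5 | 23 | 25 | 26 | 27   struct: INT busy until I4 writes@22 · RAW R2: wait I3 write@24
  I6 | 24 | 25 | 27 | 28
  I7 | 25 | 26 | 34 | 35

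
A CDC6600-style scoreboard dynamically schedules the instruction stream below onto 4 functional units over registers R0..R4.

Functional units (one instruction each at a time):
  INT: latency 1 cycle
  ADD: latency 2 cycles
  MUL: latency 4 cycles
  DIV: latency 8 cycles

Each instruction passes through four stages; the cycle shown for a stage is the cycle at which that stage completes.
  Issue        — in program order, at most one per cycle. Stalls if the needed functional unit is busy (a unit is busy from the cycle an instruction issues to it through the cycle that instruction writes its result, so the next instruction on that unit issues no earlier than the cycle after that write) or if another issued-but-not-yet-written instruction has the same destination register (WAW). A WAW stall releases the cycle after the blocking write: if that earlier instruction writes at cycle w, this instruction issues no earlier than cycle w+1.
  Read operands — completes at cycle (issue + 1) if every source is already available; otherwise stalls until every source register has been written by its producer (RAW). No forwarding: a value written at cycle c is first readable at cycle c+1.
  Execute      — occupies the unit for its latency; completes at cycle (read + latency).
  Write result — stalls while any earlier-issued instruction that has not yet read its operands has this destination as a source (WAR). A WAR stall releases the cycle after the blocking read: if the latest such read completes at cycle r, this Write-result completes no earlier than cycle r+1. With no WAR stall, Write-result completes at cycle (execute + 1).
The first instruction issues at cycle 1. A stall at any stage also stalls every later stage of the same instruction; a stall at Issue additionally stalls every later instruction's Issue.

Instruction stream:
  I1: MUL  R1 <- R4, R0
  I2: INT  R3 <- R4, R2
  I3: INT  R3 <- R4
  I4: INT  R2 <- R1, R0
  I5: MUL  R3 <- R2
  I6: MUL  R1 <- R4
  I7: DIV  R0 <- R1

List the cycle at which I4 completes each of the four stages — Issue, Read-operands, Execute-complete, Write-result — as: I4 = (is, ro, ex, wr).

I4 = (10, 11, 12, 13)

[1] I1 issues→MUL
[2] I1 reads; I2 issues→INT
[3] I2 reads
[4] I2 exec-done
[5] I2 writes R3
[6] I1 exec-done; I3 issues→INT
[7] I1 writes R1; I3 reads
[8] I3 exec-done
[9] I3 writes R3
[10] I4 issues→INT
[11] I4 reads; I5 issues→MUL
[12] I4 exec-done
[13] I4 writes R2
[14] I5 reads
[18] I5 exec-done
[19] I5 writes R3
[20] I6 issues→MUL
[21] I6 reads; I7 issues→DIV
[25] I6 exec-done
[26] I6 writes R1
[27] I7 reads
[35] I7 exec-done
[36] I7 writes R0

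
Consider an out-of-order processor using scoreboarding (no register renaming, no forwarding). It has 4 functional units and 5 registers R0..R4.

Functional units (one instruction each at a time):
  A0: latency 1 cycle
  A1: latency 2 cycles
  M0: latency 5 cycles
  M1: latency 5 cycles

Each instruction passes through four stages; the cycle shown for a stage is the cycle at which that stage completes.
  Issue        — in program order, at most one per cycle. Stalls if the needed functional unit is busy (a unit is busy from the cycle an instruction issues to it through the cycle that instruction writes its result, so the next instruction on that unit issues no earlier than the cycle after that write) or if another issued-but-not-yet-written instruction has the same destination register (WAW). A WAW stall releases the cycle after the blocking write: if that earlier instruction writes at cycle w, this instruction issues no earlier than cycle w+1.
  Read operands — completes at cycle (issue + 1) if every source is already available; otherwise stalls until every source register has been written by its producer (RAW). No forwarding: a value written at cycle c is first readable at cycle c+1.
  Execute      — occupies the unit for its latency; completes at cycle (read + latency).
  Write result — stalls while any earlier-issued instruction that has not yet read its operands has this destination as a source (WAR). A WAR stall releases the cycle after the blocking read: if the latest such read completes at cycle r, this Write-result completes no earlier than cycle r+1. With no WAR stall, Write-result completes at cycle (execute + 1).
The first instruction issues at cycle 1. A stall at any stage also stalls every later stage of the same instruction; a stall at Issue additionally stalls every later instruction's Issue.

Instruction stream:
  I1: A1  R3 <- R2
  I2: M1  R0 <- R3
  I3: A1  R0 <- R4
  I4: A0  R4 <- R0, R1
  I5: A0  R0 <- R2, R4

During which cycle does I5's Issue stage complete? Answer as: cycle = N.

cycle = 21

[I1] 1/2/4/5
[I2] 2/6/11/12  (RAW R3: wait I1 write@5)
[I3] 13/14/16/17  (WAW R0: wait I2 write@12)
[I4] 14/18/19/20  (RAW R0: wait I3 write@17)
[I5] 21/22/23/24  (struct: A0 busy until I4 writes@20)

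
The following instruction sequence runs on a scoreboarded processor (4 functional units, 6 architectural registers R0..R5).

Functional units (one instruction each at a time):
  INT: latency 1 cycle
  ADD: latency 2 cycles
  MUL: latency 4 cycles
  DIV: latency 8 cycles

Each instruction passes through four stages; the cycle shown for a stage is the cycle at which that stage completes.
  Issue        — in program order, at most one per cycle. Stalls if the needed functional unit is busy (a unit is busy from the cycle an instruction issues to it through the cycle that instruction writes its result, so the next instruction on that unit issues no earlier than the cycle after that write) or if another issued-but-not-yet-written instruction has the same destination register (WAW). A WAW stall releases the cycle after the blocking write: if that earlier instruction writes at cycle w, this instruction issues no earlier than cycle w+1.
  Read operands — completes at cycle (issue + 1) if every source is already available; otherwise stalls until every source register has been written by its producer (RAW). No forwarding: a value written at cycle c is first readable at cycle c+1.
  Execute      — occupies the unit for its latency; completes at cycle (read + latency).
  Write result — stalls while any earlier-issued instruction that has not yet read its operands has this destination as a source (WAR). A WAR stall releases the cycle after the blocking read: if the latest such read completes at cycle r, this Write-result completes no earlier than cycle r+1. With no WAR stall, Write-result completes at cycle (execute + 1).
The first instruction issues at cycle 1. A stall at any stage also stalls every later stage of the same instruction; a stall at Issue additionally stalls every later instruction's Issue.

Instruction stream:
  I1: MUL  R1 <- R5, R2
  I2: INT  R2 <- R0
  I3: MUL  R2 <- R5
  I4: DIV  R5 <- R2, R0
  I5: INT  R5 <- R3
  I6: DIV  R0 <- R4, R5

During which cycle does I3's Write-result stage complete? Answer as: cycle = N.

cycle = 14

t=1  I1 dispatched to MUL
t=2  I1 operands ready; I2 dispatched to INT
t=3  I2 operands ready
t=4  I2 complete
t=5  R2←I2
t=6  I1 complete
t=7  R1←I1
t=8  I3 dispatched to MUL
t=9  I3 operands ready; I4 dispatched to DIV
t=13  I3 complete
t=14  R2←I3
t=15  I4 operands ready
t=23  I4 complete
t=24  R5←I4
t=25  I5 dispatched to INT
t=26  I5 operands ready; I6 dispatched to DIV
t=27  I5 complete
t=28  R5←I5
t=29  I6 operands ready
t=37  I6 complete
t=38  R0←I6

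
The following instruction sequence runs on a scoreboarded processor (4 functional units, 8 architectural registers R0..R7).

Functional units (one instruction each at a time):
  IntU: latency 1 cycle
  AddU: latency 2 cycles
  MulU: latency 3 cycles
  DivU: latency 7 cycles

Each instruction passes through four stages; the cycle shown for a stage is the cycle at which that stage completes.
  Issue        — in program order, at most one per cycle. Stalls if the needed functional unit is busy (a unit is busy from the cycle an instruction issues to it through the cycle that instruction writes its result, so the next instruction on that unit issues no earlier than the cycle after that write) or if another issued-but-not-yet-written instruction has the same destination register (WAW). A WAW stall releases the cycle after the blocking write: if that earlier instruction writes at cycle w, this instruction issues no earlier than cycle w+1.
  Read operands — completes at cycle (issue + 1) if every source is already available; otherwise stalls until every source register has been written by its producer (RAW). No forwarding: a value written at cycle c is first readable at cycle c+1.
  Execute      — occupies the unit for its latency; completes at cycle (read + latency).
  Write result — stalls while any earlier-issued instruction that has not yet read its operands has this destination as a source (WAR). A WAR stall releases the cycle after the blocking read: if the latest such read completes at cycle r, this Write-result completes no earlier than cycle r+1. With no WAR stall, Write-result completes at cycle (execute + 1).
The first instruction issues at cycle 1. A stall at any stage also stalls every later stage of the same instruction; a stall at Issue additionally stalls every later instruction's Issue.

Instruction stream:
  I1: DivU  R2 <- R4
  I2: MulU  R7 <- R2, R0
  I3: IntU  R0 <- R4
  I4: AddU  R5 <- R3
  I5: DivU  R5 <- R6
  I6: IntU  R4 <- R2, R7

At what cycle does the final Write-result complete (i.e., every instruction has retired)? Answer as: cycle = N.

I1: IS=1 RO=2 EX=9 WR=10
I2: IS=2 RO=11 EX=14 WR=15  [RAW R2: wait I1 write@10]
I3: IS=3 RO=4 EX=5 WR=12  [WAR R0: wait I2 read@11]
I4: IS=4 RO=5 EX=7 WR=8
I5: IS=11 RO=12 EX=19 WR=20  [struct: DivU busy until I1 writes@10]
I6: IS=13 RO=16 EX=17 WR=18  [struct: IntU busy until I3 writes@12; RAW R7: wait I2 write@15]

cycle = 20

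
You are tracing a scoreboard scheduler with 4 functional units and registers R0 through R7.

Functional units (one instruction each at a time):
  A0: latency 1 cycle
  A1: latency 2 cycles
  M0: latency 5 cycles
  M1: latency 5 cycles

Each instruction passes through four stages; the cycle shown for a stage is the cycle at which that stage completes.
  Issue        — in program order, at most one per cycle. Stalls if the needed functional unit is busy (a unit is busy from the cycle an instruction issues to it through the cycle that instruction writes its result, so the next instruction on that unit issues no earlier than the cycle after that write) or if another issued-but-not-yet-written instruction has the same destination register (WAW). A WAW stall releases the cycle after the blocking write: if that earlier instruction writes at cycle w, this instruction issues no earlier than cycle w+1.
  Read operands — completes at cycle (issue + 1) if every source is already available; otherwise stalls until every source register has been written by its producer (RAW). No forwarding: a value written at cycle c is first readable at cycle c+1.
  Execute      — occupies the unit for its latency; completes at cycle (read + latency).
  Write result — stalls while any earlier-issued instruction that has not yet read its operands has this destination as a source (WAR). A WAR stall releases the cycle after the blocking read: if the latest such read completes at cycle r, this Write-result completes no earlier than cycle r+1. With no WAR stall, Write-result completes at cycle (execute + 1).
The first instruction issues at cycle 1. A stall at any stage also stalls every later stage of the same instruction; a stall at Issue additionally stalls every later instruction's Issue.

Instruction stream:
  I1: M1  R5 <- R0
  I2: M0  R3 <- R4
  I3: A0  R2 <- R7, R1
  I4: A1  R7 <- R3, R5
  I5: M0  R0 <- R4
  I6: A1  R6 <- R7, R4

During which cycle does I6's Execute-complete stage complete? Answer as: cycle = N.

cycle = 17

[1] I1→M1
[2] I1 RO; I2→M0
[3] I2 RO; I3→A0
[4] I3 RO; I4→A1
[5] I3 EX
[6] I3 WR R2
[7] I1 EX
[8] I1 WR R5; I2 EX
[9] I2 WR R3
[10] I4 RO; I5→M0
[11] I5 RO
[12] I4 EX
[13] I4 WR R7
[14] I6→A1
[15] I6 RO
[16] I5 EX
[17] I5 WR R0; I6 EX
[18] I6 WR R6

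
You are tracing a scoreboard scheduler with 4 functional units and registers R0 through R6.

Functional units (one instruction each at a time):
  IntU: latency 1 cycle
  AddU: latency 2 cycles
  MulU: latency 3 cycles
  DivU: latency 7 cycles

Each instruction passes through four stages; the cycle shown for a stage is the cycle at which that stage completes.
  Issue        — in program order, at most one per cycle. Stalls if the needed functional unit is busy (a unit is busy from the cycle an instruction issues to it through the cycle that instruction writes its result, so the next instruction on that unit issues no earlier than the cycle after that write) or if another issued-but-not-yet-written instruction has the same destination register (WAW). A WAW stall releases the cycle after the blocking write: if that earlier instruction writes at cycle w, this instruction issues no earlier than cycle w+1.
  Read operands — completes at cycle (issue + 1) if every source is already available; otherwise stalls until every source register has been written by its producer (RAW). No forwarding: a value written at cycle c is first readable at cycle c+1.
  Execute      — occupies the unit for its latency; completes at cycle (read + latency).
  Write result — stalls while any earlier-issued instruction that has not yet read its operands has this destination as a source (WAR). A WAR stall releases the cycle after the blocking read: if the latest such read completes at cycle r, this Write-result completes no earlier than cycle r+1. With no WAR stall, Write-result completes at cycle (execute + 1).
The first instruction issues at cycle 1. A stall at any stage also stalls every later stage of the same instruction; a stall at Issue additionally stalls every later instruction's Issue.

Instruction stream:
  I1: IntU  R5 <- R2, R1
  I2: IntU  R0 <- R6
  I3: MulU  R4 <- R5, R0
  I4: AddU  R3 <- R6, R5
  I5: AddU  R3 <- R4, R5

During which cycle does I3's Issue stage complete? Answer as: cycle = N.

I1  is:1  ro:2  ex:3  wr:4
I2  is:5  ro:6  ex:7  wr:8  — struct: IntU busy until I1 writes@4
I3  is:6  ro:9  ex:12  wr:13  — RAW R0: wait I2 write@8
I4  is:7  ro:8  ex:10  wr:11
I5  is:12  ro:14  ex:16  wr:17  — struct: AddU busy until I4 writes@11, RAW R4: wait I3 write@13

cycle = 6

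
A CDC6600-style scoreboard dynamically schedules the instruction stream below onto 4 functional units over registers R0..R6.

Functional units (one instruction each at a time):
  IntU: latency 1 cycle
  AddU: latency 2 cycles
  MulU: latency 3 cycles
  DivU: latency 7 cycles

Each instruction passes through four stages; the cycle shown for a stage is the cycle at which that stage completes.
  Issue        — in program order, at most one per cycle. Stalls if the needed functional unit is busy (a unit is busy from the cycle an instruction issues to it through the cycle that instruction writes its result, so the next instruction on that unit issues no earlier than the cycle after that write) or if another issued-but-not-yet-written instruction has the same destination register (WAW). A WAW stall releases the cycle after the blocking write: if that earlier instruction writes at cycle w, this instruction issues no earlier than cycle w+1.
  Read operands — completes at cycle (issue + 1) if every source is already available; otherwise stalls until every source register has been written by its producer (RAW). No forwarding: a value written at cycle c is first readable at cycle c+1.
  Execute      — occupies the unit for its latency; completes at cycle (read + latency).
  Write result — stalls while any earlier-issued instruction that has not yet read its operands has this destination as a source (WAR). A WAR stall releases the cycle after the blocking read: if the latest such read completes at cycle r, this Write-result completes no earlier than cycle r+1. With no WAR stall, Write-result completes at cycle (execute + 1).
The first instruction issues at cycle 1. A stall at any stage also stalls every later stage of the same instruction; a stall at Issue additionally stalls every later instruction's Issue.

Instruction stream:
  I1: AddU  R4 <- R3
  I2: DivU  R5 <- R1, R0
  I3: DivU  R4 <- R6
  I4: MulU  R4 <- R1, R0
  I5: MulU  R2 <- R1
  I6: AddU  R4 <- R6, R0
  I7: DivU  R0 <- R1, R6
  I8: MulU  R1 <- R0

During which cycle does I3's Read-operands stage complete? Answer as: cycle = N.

cycle = 13

I1 -> (1, 2, 4, 5)
I2 -> (2, 3, 10, 11)
I3 -> (12, 13, 20, 21)  // struct: DivU busy until I2 writes@11
I4 -> (22, 23, 26, 27)  // WAW R4: wait I3 write@21
I5 -> (28, 29, 32, 33)  // struct: MulU busy until I4 writes@27
I6 -> (29, 30, 32, 33)
I7 -> (30, 31, 38, 39)
I8 -> (34, 40, 43, 44)  // struct: MulU busy until I5 writes@33, RAW R0: wait I7 write@39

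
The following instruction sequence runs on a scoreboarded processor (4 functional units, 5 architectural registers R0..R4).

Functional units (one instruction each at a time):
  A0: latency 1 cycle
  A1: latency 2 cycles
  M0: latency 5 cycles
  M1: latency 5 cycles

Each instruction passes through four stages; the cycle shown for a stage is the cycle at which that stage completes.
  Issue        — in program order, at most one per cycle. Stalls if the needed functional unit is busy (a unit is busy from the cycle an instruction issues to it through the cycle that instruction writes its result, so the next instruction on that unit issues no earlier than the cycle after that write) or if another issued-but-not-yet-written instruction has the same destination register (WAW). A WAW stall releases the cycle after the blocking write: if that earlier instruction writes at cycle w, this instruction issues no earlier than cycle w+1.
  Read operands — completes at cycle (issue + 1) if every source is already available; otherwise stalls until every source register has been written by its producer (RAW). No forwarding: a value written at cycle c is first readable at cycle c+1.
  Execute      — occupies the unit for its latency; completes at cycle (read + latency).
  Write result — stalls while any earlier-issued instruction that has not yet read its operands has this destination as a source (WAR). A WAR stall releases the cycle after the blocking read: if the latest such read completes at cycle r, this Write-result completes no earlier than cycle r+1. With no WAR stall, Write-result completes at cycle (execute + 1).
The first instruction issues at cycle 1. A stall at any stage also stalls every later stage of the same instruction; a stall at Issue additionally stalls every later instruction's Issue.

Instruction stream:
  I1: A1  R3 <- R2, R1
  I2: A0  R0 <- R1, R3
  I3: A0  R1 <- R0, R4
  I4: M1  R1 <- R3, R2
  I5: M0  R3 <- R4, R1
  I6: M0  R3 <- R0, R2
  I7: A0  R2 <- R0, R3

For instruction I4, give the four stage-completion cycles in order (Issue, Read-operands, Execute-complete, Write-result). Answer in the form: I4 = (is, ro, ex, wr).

I4 = (13, 14, 19, 20)

t=1  I1→A1
t=2  I1 RO; I2→A0
t=4  I1 EX
t=5  I1 WR R3
t=6  I2 RO
t=7  I2 EX
t=8  I2 WR R0
t=9  I3→A0
t=10  I3 RO
t=11  I3 EX
t=12  I3 WR R1
t=13  I4→M1
t=14  I4 RO; I5→M0
t=19  I4 EX
t=20  I4 WR R1
t=21  I5 RO
t=26  I5 EX
t=27  I5 WR R3
t=28  I6→M0
t=29  I6 RO; I7→A0
t=34  I6 EX
t=35  I6 WR R3
t=36  I7 RO
t=37  I7 EX
t=38  I7 WR R2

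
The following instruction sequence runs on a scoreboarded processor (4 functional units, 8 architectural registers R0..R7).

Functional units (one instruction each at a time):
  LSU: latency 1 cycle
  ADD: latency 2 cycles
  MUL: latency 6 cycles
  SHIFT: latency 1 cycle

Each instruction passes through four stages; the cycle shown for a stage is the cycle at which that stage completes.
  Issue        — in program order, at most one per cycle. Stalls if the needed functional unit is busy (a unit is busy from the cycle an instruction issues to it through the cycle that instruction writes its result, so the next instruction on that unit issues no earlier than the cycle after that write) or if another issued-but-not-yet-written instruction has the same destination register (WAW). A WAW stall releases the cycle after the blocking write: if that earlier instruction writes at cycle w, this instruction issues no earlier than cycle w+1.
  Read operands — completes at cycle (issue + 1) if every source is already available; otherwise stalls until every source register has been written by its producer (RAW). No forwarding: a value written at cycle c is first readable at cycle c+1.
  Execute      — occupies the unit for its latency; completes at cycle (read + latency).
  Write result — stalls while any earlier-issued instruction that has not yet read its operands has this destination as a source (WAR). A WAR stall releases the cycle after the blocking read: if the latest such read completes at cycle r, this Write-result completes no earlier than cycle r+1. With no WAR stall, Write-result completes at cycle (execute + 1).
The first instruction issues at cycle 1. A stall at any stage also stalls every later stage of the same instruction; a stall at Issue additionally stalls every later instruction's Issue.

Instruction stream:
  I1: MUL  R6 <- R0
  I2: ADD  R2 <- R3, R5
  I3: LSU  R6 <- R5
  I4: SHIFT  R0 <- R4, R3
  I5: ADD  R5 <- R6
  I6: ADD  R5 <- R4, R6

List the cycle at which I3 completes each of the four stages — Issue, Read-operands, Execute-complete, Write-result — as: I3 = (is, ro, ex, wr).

I1: IS=1 RO=2 EX=8 WR=9
I2: IS=2 RO=3 EX=5 WR=6
I3: IS=10 RO=11 EX=12 WR=13  [WAW R6: wait I1 write@9]
I4: IS=11 RO=12 EX=13 WR=14
I5: IS=12 RO=14 EX=16 WR=17  [RAW R6: wait I3 write@13]
I6: IS=18 RO=19 EX=21 WR=22  [struct: ADD busy until I5 writes@17]

I3 = (10, 11, 12, 13)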